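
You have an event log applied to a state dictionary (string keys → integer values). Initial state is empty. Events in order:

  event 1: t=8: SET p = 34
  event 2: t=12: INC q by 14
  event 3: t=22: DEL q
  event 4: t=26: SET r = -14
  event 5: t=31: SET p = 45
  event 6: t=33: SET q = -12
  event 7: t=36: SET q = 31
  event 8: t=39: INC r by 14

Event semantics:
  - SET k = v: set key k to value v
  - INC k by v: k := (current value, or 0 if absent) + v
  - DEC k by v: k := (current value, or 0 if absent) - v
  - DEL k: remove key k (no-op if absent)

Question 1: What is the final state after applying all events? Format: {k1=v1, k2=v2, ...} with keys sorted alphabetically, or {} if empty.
  after event 1 (t=8: SET p = 34): {p=34}
  after event 2 (t=12: INC q by 14): {p=34, q=14}
  after event 3 (t=22: DEL q): {p=34}
  after event 4 (t=26: SET r = -14): {p=34, r=-14}
  after event 5 (t=31: SET p = 45): {p=45, r=-14}
  after event 6 (t=33: SET q = -12): {p=45, q=-12, r=-14}
  after event 7 (t=36: SET q = 31): {p=45, q=31, r=-14}
  after event 8 (t=39: INC r by 14): {p=45, q=31, r=0}

Answer: {p=45, q=31, r=0}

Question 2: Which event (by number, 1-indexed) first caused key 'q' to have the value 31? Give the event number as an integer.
Answer: 7

Derivation:
Looking for first event where q becomes 31:
  event 2: q = 14
  event 3: q = (absent)
  event 6: q = -12
  event 7: q -12 -> 31  <-- first match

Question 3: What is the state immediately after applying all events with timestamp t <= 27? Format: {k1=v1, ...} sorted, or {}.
Apply events with t <= 27 (4 events):
  after event 1 (t=8: SET p = 34): {p=34}
  after event 2 (t=12: INC q by 14): {p=34, q=14}
  after event 3 (t=22: DEL q): {p=34}
  after event 4 (t=26: SET r = -14): {p=34, r=-14}

Answer: {p=34, r=-14}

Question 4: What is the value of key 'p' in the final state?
Answer: 45

Derivation:
Track key 'p' through all 8 events:
  event 1 (t=8: SET p = 34): p (absent) -> 34
  event 2 (t=12: INC q by 14): p unchanged
  event 3 (t=22: DEL q): p unchanged
  event 4 (t=26: SET r = -14): p unchanged
  event 5 (t=31: SET p = 45): p 34 -> 45
  event 6 (t=33: SET q = -12): p unchanged
  event 7 (t=36: SET q = 31): p unchanged
  event 8 (t=39: INC r by 14): p unchanged
Final: p = 45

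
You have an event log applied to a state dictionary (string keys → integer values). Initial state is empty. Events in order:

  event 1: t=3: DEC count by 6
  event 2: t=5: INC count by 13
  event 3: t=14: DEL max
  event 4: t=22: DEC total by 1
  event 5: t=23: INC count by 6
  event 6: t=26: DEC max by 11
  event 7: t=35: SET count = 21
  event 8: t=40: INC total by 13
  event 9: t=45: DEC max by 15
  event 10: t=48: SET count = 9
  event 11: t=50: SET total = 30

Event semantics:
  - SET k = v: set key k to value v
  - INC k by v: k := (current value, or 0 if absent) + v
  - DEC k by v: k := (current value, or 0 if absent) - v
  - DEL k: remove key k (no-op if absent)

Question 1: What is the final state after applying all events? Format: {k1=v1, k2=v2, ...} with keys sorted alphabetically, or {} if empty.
Answer: {count=9, max=-26, total=30}

Derivation:
  after event 1 (t=3: DEC count by 6): {count=-6}
  after event 2 (t=5: INC count by 13): {count=7}
  after event 3 (t=14: DEL max): {count=7}
  after event 4 (t=22: DEC total by 1): {count=7, total=-1}
  after event 5 (t=23: INC count by 6): {count=13, total=-1}
  after event 6 (t=26: DEC max by 11): {count=13, max=-11, total=-1}
  after event 7 (t=35: SET count = 21): {count=21, max=-11, total=-1}
  after event 8 (t=40: INC total by 13): {count=21, max=-11, total=12}
  after event 9 (t=45: DEC max by 15): {count=21, max=-26, total=12}
  after event 10 (t=48: SET count = 9): {count=9, max=-26, total=12}
  after event 11 (t=50: SET total = 30): {count=9, max=-26, total=30}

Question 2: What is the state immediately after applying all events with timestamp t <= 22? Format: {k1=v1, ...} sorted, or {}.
Apply events with t <= 22 (4 events):
  after event 1 (t=3: DEC count by 6): {count=-6}
  after event 2 (t=5: INC count by 13): {count=7}
  after event 3 (t=14: DEL max): {count=7}
  after event 4 (t=22: DEC total by 1): {count=7, total=-1}

Answer: {count=7, total=-1}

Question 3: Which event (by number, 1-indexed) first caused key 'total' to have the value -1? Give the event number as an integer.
Answer: 4

Derivation:
Looking for first event where total becomes -1:
  event 4: total (absent) -> -1  <-- first match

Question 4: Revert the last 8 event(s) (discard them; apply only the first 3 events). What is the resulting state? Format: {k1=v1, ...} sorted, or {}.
Answer: {count=7}

Derivation:
Keep first 3 events (discard last 8):
  after event 1 (t=3: DEC count by 6): {count=-6}
  after event 2 (t=5: INC count by 13): {count=7}
  after event 3 (t=14: DEL max): {count=7}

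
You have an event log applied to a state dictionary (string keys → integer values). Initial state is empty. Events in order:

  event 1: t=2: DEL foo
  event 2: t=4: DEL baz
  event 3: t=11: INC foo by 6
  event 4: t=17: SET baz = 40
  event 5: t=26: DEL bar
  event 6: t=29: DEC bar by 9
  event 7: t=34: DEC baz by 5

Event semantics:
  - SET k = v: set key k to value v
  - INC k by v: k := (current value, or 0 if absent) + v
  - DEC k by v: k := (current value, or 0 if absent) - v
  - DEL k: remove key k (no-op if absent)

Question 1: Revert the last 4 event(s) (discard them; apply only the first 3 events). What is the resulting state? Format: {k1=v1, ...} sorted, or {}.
Keep first 3 events (discard last 4):
  after event 1 (t=2: DEL foo): {}
  after event 2 (t=4: DEL baz): {}
  after event 3 (t=11: INC foo by 6): {foo=6}

Answer: {foo=6}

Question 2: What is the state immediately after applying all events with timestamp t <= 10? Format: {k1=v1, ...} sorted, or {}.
Answer: {}

Derivation:
Apply events with t <= 10 (2 events):
  after event 1 (t=2: DEL foo): {}
  after event 2 (t=4: DEL baz): {}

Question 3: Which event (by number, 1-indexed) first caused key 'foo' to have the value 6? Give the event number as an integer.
Looking for first event where foo becomes 6:
  event 3: foo (absent) -> 6  <-- first match

Answer: 3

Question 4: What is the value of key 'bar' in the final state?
Answer: -9

Derivation:
Track key 'bar' through all 7 events:
  event 1 (t=2: DEL foo): bar unchanged
  event 2 (t=4: DEL baz): bar unchanged
  event 3 (t=11: INC foo by 6): bar unchanged
  event 4 (t=17: SET baz = 40): bar unchanged
  event 5 (t=26: DEL bar): bar (absent) -> (absent)
  event 6 (t=29: DEC bar by 9): bar (absent) -> -9
  event 7 (t=34: DEC baz by 5): bar unchanged
Final: bar = -9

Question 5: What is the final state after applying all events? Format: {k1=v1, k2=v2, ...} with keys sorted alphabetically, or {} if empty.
  after event 1 (t=2: DEL foo): {}
  after event 2 (t=4: DEL baz): {}
  after event 3 (t=11: INC foo by 6): {foo=6}
  after event 4 (t=17: SET baz = 40): {baz=40, foo=6}
  after event 5 (t=26: DEL bar): {baz=40, foo=6}
  after event 6 (t=29: DEC bar by 9): {bar=-9, baz=40, foo=6}
  after event 7 (t=34: DEC baz by 5): {bar=-9, baz=35, foo=6}

Answer: {bar=-9, baz=35, foo=6}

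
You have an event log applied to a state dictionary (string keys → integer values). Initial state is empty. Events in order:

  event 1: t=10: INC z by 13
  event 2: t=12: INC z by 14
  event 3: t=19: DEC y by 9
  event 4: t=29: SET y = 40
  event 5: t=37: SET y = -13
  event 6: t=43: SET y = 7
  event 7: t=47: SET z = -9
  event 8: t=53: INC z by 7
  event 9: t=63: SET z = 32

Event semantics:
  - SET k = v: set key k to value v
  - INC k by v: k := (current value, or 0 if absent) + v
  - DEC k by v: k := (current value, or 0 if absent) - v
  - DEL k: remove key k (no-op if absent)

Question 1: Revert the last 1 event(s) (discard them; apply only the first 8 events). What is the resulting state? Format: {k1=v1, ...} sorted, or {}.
Keep first 8 events (discard last 1):
  after event 1 (t=10: INC z by 13): {z=13}
  after event 2 (t=12: INC z by 14): {z=27}
  after event 3 (t=19: DEC y by 9): {y=-9, z=27}
  after event 4 (t=29: SET y = 40): {y=40, z=27}
  after event 5 (t=37: SET y = -13): {y=-13, z=27}
  after event 6 (t=43: SET y = 7): {y=7, z=27}
  after event 7 (t=47: SET z = -9): {y=7, z=-9}
  after event 8 (t=53: INC z by 7): {y=7, z=-2}

Answer: {y=7, z=-2}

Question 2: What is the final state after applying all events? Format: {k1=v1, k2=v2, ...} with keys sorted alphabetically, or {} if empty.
  after event 1 (t=10: INC z by 13): {z=13}
  after event 2 (t=12: INC z by 14): {z=27}
  after event 3 (t=19: DEC y by 9): {y=-9, z=27}
  after event 4 (t=29: SET y = 40): {y=40, z=27}
  after event 5 (t=37: SET y = -13): {y=-13, z=27}
  after event 6 (t=43: SET y = 7): {y=7, z=27}
  after event 7 (t=47: SET z = -9): {y=7, z=-9}
  after event 8 (t=53: INC z by 7): {y=7, z=-2}
  after event 9 (t=63: SET z = 32): {y=7, z=32}

Answer: {y=7, z=32}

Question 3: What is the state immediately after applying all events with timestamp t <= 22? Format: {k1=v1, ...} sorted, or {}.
Apply events with t <= 22 (3 events):
  after event 1 (t=10: INC z by 13): {z=13}
  after event 2 (t=12: INC z by 14): {z=27}
  after event 3 (t=19: DEC y by 9): {y=-9, z=27}

Answer: {y=-9, z=27}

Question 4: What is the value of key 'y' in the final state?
Track key 'y' through all 9 events:
  event 1 (t=10: INC z by 13): y unchanged
  event 2 (t=12: INC z by 14): y unchanged
  event 3 (t=19: DEC y by 9): y (absent) -> -9
  event 4 (t=29: SET y = 40): y -9 -> 40
  event 5 (t=37: SET y = -13): y 40 -> -13
  event 6 (t=43: SET y = 7): y -13 -> 7
  event 7 (t=47: SET z = -9): y unchanged
  event 8 (t=53: INC z by 7): y unchanged
  event 9 (t=63: SET z = 32): y unchanged
Final: y = 7

Answer: 7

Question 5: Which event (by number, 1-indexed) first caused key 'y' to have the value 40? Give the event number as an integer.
Looking for first event where y becomes 40:
  event 3: y = -9
  event 4: y -9 -> 40  <-- first match

Answer: 4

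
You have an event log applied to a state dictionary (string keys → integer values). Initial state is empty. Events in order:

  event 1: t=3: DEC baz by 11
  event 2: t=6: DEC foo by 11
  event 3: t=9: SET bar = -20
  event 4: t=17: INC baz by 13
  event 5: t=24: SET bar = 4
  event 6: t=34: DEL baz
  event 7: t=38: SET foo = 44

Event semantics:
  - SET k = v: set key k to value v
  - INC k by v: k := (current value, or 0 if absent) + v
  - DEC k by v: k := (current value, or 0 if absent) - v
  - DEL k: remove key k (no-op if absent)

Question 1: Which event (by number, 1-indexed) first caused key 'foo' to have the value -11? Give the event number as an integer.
Answer: 2

Derivation:
Looking for first event where foo becomes -11:
  event 2: foo (absent) -> -11  <-- first match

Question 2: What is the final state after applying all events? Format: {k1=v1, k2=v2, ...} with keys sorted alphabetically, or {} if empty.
Answer: {bar=4, foo=44}

Derivation:
  after event 1 (t=3: DEC baz by 11): {baz=-11}
  after event 2 (t=6: DEC foo by 11): {baz=-11, foo=-11}
  after event 3 (t=9: SET bar = -20): {bar=-20, baz=-11, foo=-11}
  after event 4 (t=17: INC baz by 13): {bar=-20, baz=2, foo=-11}
  after event 5 (t=24: SET bar = 4): {bar=4, baz=2, foo=-11}
  after event 6 (t=34: DEL baz): {bar=4, foo=-11}
  after event 7 (t=38: SET foo = 44): {bar=4, foo=44}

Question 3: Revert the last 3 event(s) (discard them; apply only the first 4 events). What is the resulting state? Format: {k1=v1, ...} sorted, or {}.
Answer: {bar=-20, baz=2, foo=-11}

Derivation:
Keep first 4 events (discard last 3):
  after event 1 (t=3: DEC baz by 11): {baz=-11}
  after event 2 (t=6: DEC foo by 11): {baz=-11, foo=-11}
  after event 3 (t=9: SET bar = -20): {bar=-20, baz=-11, foo=-11}
  after event 4 (t=17: INC baz by 13): {bar=-20, baz=2, foo=-11}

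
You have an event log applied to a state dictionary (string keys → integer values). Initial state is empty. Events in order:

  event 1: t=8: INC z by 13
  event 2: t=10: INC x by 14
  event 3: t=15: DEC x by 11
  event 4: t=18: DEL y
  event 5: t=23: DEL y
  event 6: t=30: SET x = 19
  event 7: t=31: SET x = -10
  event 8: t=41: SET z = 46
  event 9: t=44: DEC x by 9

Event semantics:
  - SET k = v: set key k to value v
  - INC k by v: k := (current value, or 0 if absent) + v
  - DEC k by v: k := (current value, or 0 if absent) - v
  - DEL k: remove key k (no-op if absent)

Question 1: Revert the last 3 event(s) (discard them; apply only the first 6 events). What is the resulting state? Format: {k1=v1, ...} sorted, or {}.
Keep first 6 events (discard last 3):
  after event 1 (t=8: INC z by 13): {z=13}
  after event 2 (t=10: INC x by 14): {x=14, z=13}
  after event 3 (t=15: DEC x by 11): {x=3, z=13}
  after event 4 (t=18: DEL y): {x=3, z=13}
  after event 5 (t=23: DEL y): {x=3, z=13}
  after event 6 (t=30: SET x = 19): {x=19, z=13}

Answer: {x=19, z=13}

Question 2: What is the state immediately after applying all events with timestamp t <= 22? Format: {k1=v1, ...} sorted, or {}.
Answer: {x=3, z=13}

Derivation:
Apply events with t <= 22 (4 events):
  after event 1 (t=8: INC z by 13): {z=13}
  after event 2 (t=10: INC x by 14): {x=14, z=13}
  after event 3 (t=15: DEC x by 11): {x=3, z=13}
  after event 4 (t=18: DEL y): {x=3, z=13}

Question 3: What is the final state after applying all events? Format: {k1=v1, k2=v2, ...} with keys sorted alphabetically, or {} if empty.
Answer: {x=-19, z=46}

Derivation:
  after event 1 (t=8: INC z by 13): {z=13}
  after event 2 (t=10: INC x by 14): {x=14, z=13}
  after event 3 (t=15: DEC x by 11): {x=3, z=13}
  after event 4 (t=18: DEL y): {x=3, z=13}
  after event 5 (t=23: DEL y): {x=3, z=13}
  after event 6 (t=30: SET x = 19): {x=19, z=13}
  after event 7 (t=31: SET x = -10): {x=-10, z=13}
  after event 8 (t=41: SET z = 46): {x=-10, z=46}
  after event 9 (t=44: DEC x by 9): {x=-19, z=46}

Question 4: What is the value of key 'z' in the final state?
Track key 'z' through all 9 events:
  event 1 (t=8: INC z by 13): z (absent) -> 13
  event 2 (t=10: INC x by 14): z unchanged
  event 3 (t=15: DEC x by 11): z unchanged
  event 4 (t=18: DEL y): z unchanged
  event 5 (t=23: DEL y): z unchanged
  event 6 (t=30: SET x = 19): z unchanged
  event 7 (t=31: SET x = -10): z unchanged
  event 8 (t=41: SET z = 46): z 13 -> 46
  event 9 (t=44: DEC x by 9): z unchanged
Final: z = 46

Answer: 46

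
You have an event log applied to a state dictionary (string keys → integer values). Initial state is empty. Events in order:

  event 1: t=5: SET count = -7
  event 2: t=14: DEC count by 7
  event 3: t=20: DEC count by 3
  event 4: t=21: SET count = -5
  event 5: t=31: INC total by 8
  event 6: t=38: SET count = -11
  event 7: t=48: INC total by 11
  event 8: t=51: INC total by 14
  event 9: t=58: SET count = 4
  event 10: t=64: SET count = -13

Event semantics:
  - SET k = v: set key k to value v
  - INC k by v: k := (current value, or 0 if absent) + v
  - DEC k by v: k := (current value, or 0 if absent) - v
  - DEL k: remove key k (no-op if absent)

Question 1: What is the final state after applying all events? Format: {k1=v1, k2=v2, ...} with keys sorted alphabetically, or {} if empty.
  after event 1 (t=5: SET count = -7): {count=-7}
  after event 2 (t=14: DEC count by 7): {count=-14}
  after event 3 (t=20: DEC count by 3): {count=-17}
  after event 4 (t=21: SET count = -5): {count=-5}
  after event 5 (t=31: INC total by 8): {count=-5, total=8}
  after event 6 (t=38: SET count = -11): {count=-11, total=8}
  after event 7 (t=48: INC total by 11): {count=-11, total=19}
  after event 8 (t=51: INC total by 14): {count=-11, total=33}
  after event 9 (t=58: SET count = 4): {count=4, total=33}
  after event 10 (t=64: SET count = -13): {count=-13, total=33}

Answer: {count=-13, total=33}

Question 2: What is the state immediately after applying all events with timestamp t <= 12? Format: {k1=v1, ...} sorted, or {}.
Apply events with t <= 12 (1 events):
  after event 1 (t=5: SET count = -7): {count=-7}

Answer: {count=-7}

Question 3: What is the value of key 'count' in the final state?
Track key 'count' through all 10 events:
  event 1 (t=5: SET count = -7): count (absent) -> -7
  event 2 (t=14: DEC count by 7): count -7 -> -14
  event 3 (t=20: DEC count by 3): count -14 -> -17
  event 4 (t=21: SET count = -5): count -17 -> -5
  event 5 (t=31: INC total by 8): count unchanged
  event 6 (t=38: SET count = -11): count -5 -> -11
  event 7 (t=48: INC total by 11): count unchanged
  event 8 (t=51: INC total by 14): count unchanged
  event 9 (t=58: SET count = 4): count -11 -> 4
  event 10 (t=64: SET count = -13): count 4 -> -13
Final: count = -13

Answer: -13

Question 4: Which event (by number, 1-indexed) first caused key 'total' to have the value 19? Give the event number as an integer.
Answer: 7

Derivation:
Looking for first event where total becomes 19:
  event 5: total = 8
  event 6: total = 8
  event 7: total 8 -> 19  <-- first match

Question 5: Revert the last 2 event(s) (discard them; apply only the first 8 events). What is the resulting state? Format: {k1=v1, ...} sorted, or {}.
Answer: {count=-11, total=33}

Derivation:
Keep first 8 events (discard last 2):
  after event 1 (t=5: SET count = -7): {count=-7}
  after event 2 (t=14: DEC count by 7): {count=-14}
  after event 3 (t=20: DEC count by 3): {count=-17}
  after event 4 (t=21: SET count = -5): {count=-5}
  after event 5 (t=31: INC total by 8): {count=-5, total=8}
  after event 6 (t=38: SET count = -11): {count=-11, total=8}
  after event 7 (t=48: INC total by 11): {count=-11, total=19}
  after event 8 (t=51: INC total by 14): {count=-11, total=33}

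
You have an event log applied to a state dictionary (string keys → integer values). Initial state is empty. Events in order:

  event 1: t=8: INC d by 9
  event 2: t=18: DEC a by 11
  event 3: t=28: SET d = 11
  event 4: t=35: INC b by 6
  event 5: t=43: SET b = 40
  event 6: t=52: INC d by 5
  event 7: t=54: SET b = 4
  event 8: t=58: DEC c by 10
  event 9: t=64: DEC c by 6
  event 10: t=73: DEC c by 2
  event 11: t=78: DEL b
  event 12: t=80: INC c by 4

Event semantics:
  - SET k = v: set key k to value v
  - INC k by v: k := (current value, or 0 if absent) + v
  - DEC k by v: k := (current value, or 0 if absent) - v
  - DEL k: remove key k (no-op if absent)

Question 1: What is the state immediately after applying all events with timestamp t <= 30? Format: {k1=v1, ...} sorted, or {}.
Apply events with t <= 30 (3 events):
  after event 1 (t=8: INC d by 9): {d=9}
  after event 2 (t=18: DEC a by 11): {a=-11, d=9}
  after event 3 (t=28: SET d = 11): {a=-11, d=11}

Answer: {a=-11, d=11}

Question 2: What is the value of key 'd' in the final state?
Answer: 16

Derivation:
Track key 'd' through all 12 events:
  event 1 (t=8: INC d by 9): d (absent) -> 9
  event 2 (t=18: DEC a by 11): d unchanged
  event 3 (t=28: SET d = 11): d 9 -> 11
  event 4 (t=35: INC b by 6): d unchanged
  event 5 (t=43: SET b = 40): d unchanged
  event 6 (t=52: INC d by 5): d 11 -> 16
  event 7 (t=54: SET b = 4): d unchanged
  event 8 (t=58: DEC c by 10): d unchanged
  event 9 (t=64: DEC c by 6): d unchanged
  event 10 (t=73: DEC c by 2): d unchanged
  event 11 (t=78: DEL b): d unchanged
  event 12 (t=80: INC c by 4): d unchanged
Final: d = 16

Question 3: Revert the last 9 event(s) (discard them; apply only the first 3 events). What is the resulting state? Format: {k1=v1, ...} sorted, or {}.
Keep first 3 events (discard last 9):
  after event 1 (t=8: INC d by 9): {d=9}
  after event 2 (t=18: DEC a by 11): {a=-11, d=9}
  after event 3 (t=28: SET d = 11): {a=-11, d=11}

Answer: {a=-11, d=11}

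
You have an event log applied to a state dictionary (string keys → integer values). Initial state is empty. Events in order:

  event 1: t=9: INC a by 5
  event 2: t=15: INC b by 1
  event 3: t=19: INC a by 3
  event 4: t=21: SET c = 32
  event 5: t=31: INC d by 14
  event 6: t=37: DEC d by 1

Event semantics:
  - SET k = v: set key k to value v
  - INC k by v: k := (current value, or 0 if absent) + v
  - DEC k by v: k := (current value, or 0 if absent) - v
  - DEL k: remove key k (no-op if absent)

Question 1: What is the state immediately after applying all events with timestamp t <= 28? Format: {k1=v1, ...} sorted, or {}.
Apply events with t <= 28 (4 events):
  after event 1 (t=9: INC a by 5): {a=5}
  after event 2 (t=15: INC b by 1): {a=5, b=1}
  after event 3 (t=19: INC a by 3): {a=8, b=1}
  after event 4 (t=21: SET c = 32): {a=8, b=1, c=32}

Answer: {a=8, b=1, c=32}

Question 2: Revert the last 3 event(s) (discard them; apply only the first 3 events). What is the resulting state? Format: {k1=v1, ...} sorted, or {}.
Answer: {a=8, b=1}

Derivation:
Keep first 3 events (discard last 3):
  after event 1 (t=9: INC a by 5): {a=5}
  after event 2 (t=15: INC b by 1): {a=5, b=1}
  after event 3 (t=19: INC a by 3): {a=8, b=1}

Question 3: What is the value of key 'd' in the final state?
Track key 'd' through all 6 events:
  event 1 (t=9: INC a by 5): d unchanged
  event 2 (t=15: INC b by 1): d unchanged
  event 3 (t=19: INC a by 3): d unchanged
  event 4 (t=21: SET c = 32): d unchanged
  event 5 (t=31: INC d by 14): d (absent) -> 14
  event 6 (t=37: DEC d by 1): d 14 -> 13
Final: d = 13

Answer: 13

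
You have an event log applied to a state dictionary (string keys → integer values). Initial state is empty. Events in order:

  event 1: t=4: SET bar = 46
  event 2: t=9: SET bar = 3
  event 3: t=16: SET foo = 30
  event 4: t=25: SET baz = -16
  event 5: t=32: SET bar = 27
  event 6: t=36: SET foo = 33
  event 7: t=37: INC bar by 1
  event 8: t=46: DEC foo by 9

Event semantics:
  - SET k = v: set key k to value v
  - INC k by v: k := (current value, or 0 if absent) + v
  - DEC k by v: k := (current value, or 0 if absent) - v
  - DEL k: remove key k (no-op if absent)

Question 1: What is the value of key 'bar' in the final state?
Answer: 28

Derivation:
Track key 'bar' through all 8 events:
  event 1 (t=4: SET bar = 46): bar (absent) -> 46
  event 2 (t=9: SET bar = 3): bar 46 -> 3
  event 3 (t=16: SET foo = 30): bar unchanged
  event 4 (t=25: SET baz = -16): bar unchanged
  event 5 (t=32: SET bar = 27): bar 3 -> 27
  event 6 (t=36: SET foo = 33): bar unchanged
  event 7 (t=37: INC bar by 1): bar 27 -> 28
  event 8 (t=46: DEC foo by 9): bar unchanged
Final: bar = 28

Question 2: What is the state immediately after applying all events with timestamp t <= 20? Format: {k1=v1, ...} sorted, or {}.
Answer: {bar=3, foo=30}

Derivation:
Apply events with t <= 20 (3 events):
  after event 1 (t=4: SET bar = 46): {bar=46}
  after event 2 (t=9: SET bar = 3): {bar=3}
  after event 3 (t=16: SET foo = 30): {bar=3, foo=30}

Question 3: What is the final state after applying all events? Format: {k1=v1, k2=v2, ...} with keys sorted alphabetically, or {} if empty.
  after event 1 (t=4: SET bar = 46): {bar=46}
  after event 2 (t=9: SET bar = 3): {bar=3}
  after event 3 (t=16: SET foo = 30): {bar=3, foo=30}
  after event 4 (t=25: SET baz = -16): {bar=3, baz=-16, foo=30}
  after event 5 (t=32: SET bar = 27): {bar=27, baz=-16, foo=30}
  after event 6 (t=36: SET foo = 33): {bar=27, baz=-16, foo=33}
  after event 7 (t=37: INC bar by 1): {bar=28, baz=-16, foo=33}
  after event 8 (t=46: DEC foo by 9): {bar=28, baz=-16, foo=24}

Answer: {bar=28, baz=-16, foo=24}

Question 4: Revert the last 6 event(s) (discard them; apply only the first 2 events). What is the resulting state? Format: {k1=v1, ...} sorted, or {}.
Answer: {bar=3}

Derivation:
Keep first 2 events (discard last 6):
  after event 1 (t=4: SET bar = 46): {bar=46}
  after event 2 (t=9: SET bar = 3): {bar=3}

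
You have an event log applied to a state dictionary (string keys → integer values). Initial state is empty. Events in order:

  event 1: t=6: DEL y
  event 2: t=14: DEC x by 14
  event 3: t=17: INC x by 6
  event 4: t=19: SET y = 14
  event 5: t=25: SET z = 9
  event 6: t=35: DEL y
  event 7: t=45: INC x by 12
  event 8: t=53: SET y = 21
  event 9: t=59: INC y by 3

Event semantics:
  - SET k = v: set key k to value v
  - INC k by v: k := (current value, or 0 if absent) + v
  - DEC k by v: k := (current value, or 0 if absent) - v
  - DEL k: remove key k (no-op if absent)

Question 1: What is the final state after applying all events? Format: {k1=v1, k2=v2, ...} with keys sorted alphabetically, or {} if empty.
Answer: {x=4, y=24, z=9}

Derivation:
  after event 1 (t=6: DEL y): {}
  after event 2 (t=14: DEC x by 14): {x=-14}
  after event 3 (t=17: INC x by 6): {x=-8}
  after event 4 (t=19: SET y = 14): {x=-8, y=14}
  after event 5 (t=25: SET z = 9): {x=-8, y=14, z=9}
  after event 6 (t=35: DEL y): {x=-8, z=9}
  after event 7 (t=45: INC x by 12): {x=4, z=9}
  after event 8 (t=53: SET y = 21): {x=4, y=21, z=9}
  after event 9 (t=59: INC y by 3): {x=4, y=24, z=9}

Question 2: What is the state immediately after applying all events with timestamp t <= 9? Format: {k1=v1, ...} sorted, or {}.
Answer: {}

Derivation:
Apply events with t <= 9 (1 events):
  after event 1 (t=6: DEL y): {}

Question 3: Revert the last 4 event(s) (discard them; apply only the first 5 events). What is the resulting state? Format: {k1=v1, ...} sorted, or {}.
Keep first 5 events (discard last 4):
  after event 1 (t=6: DEL y): {}
  after event 2 (t=14: DEC x by 14): {x=-14}
  after event 3 (t=17: INC x by 6): {x=-8}
  after event 4 (t=19: SET y = 14): {x=-8, y=14}
  after event 5 (t=25: SET z = 9): {x=-8, y=14, z=9}

Answer: {x=-8, y=14, z=9}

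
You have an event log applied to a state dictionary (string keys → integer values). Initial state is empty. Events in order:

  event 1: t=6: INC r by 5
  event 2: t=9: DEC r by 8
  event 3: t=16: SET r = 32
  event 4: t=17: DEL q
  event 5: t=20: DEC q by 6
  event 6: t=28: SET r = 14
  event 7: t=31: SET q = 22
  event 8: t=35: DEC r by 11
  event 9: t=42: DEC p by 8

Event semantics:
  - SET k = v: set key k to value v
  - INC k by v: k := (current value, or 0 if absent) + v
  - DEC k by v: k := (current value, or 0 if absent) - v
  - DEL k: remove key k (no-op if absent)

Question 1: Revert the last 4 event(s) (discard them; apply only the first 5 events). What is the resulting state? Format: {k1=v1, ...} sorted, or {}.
Answer: {q=-6, r=32}

Derivation:
Keep first 5 events (discard last 4):
  after event 1 (t=6: INC r by 5): {r=5}
  after event 2 (t=9: DEC r by 8): {r=-3}
  after event 3 (t=16: SET r = 32): {r=32}
  after event 4 (t=17: DEL q): {r=32}
  after event 5 (t=20: DEC q by 6): {q=-6, r=32}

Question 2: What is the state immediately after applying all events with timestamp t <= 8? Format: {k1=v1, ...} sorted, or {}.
Apply events with t <= 8 (1 events):
  after event 1 (t=6: INC r by 5): {r=5}

Answer: {r=5}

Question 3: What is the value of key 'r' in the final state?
Track key 'r' through all 9 events:
  event 1 (t=6: INC r by 5): r (absent) -> 5
  event 2 (t=9: DEC r by 8): r 5 -> -3
  event 3 (t=16: SET r = 32): r -3 -> 32
  event 4 (t=17: DEL q): r unchanged
  event 5 (t=20: DEC q by 6): r unchanged
  event 6 (t=28: SET r = 14): r 32 -> 14
  event 7 (t=31: SET q = 22): r unchanged
  event 8 (t=35: DEC r by 11): r 14 -> 3
  event 9 (t=42: DEC p by 8): r unchanged
Final: r = 3

Answer: 3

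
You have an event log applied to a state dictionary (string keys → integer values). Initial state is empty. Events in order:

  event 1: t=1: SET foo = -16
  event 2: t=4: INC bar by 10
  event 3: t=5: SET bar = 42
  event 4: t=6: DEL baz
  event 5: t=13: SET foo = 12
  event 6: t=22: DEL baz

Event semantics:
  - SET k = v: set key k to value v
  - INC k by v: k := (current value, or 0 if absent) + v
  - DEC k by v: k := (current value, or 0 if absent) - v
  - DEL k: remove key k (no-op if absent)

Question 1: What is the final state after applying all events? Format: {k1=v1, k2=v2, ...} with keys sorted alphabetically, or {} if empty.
Answer: {bar=42, foo=12}

Derivation:
  after event 1 (t=1: SET foo = -16): {foo=-16}
  after event 2 (t=4: INC bar by 10): {bar=10, foo=-16}
  after event 3 (t=5: SET bar = 42): {bar=42, foo=-16}
  after event 4 (t=6: DEL baz): {bar=42, foo=-16}
  after event 5 (t=13: SET foo = 12): {bar=42, foo=12}
  after event 6 (t=22: DEL baz): {bar=42, foo=12}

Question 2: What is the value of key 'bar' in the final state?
Track key 'bar' through all 6 events:
  event 1 (t=1: SET foo = -16): bar unchanged
  event 2 (t=4: INC bar by 10): bar (absent) -> 10
  event 3 (t=5: SET bar = 42): bar 10 -> 42
  event 4 (t=6: DEL baz): bar unchanged
  event 5 (t=13: SET foo = 12): bar unchanged
  event 6 (t=22: DEL baz): bar unchanged
Final: bar = 42

Answer: 42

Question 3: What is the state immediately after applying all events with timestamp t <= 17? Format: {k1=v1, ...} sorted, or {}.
Answer: {bar=42, foo=12}

Derivation:
Apply events with t <= 17 (5 events):
  after event 1 (t=1: SET foo = -16): {foo=-16}
  after event 2 (t=4: INC bar by 10): {bar=10, foo=-16}
  after event 3 (t=5: SET bar = 42): {bar=42, foo=-16}
  after event 4 (t=6: DEL baz): {bar=42, foo=-16}
  after event 5 (t=13: SET foo = 12): {bar=42, foo=12}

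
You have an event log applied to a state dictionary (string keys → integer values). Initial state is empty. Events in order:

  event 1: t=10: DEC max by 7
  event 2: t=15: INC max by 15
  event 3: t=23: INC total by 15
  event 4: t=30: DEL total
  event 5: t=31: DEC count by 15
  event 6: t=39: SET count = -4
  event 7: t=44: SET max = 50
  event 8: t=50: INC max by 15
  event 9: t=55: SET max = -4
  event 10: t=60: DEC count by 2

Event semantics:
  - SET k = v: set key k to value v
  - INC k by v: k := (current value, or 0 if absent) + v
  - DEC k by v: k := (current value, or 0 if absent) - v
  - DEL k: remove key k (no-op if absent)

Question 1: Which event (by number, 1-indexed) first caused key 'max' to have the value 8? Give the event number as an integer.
Answer: 2

Derivation:
Looking for first event where max becomes 8:
  event 1: max = -7
  event 2: max -7 -> 8  <-- first match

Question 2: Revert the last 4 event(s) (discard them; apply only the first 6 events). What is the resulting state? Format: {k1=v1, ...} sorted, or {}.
Answer: {count=-4, max=8}

Derivation:
Keep first 6 events (discard last 4):
  after event 1 (t=10: DEC max by 7): {max=-7}
  after event 2 (t=15: INC max by 15): {max=8}
  after event 3 (t=23: INC total by 15): {max=8, total=15}
  after event 4 (t=30: DEL total): {max=8}
  after event 5 (t=31: DEC count by 15): {count=-15, max=8}
  after event 6 (t=39: SET count = -4): {count=-4, max=8}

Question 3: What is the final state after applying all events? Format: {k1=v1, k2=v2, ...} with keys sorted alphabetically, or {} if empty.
Answer: {count=-6, max=-4}

Derivation:
  after event 1 (t=10: DEC max by 7): {max=-7}
  after event 2 (t=15: INC max by 15): {max=8}
  after event 3 (t=23: INC total by 15): {max=8, total=15}
  after event 4 (t=30: DEL total): {max=8}
  after event 5 (t=31: DEC count by 15): {count=-15, max=8}
  after event 6 (t=39: SET count = -4): {count=-4, max=8}
  after event 7 (t=44: SET max = 50): {count=-4, max=50}
  after event 8 (t=50: INC max by 15): {count=-4, max=65}
  after event 9 (t=55: SET max = -4): {count=-4, max=-4}
  after event 10 (t=60: DEC count by 2): {count=-6, max=-4}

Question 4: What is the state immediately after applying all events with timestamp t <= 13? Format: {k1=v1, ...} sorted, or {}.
Apply events with t <= 13 (1 events):
  after event 1 (t=10: DEC max by 7): {max=-7}

Answer: {max=-7}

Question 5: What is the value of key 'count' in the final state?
Track key 'count' through all 10 events:
  event 1 (t=10: DEC max by 7): count unchanged
  event 2 (t=15: INC max by 15): count unchanged
  event 3 (t=23: INC total by 15): count unchanged
  event 4 (t=30: DEL total): count unchanged
  event 5 (t=31: DEC count by 15): count (absent) -> -15
  event 6 (t=39: SET count = -4): count -15 -> -4
  event 7 (t=44: SET max = 50): count unchanged
  event 8 (t=50: INC max by 15): count unchanged
  event 9 (t=55: SET max = -4): count unchanged
  event 10 (t=60: DEC count by 2): count -4 -> -6
Final: count = -6

Answer: -6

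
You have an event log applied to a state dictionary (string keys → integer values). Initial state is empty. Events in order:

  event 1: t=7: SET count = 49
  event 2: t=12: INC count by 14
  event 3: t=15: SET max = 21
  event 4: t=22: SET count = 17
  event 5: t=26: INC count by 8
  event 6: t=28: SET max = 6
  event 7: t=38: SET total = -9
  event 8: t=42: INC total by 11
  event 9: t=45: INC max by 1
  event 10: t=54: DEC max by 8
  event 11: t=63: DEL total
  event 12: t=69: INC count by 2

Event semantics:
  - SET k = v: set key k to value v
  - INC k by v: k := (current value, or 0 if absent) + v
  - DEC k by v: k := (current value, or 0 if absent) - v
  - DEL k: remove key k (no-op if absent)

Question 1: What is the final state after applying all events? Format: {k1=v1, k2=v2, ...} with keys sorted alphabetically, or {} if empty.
  after event 1 (t=7: SET count = 49): {count=49}
  after event 2 (t=12: INC count by 14): {count=63}
  after event 3 (t=15: SET max = 21): {count=63, max=21}
  after event 4 (t=22: SET count = 17): {count=17, max=21}
  after event 5 (t=26: INC count by 8): {count=25, max=21}
  after event 6 (t=28: SET max = 6): {count=25, max=6}
  after event 7 (t=38: SET total = -9): {count=25, max=6, total=-9}
  after event 8 (t=42: INC total by 11): {count=25, max=6, total=2}
  after event 9 (t=45: INC max by 1): {count=25, max=7, total=2}
  after event 10 (t=54: DEC max by 8): {count=25, max=-1, total=2}
  after event 11 (t=63: DEL total): {count=25, max=-1}
  after event 12 (t=69: INC count by 2): {count=27, max=-1}

Answer: {count=27, max=-1}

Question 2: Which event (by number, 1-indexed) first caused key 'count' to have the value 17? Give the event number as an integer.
Looking for first event where count becomes 17:
  event 1: count = 49
  event 2: count = 63
  event 3: count = 63
  event 4: count 63 -> 17  <-- first match

Answer: 4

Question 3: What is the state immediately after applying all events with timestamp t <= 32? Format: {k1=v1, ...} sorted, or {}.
Apply events with t <= 32 (6 events):
  after event 1 (t=7: SET count = 49): {count=49}
  after event 2 (t=12: INC count by 14): {count=63}
  after event 3 (t=15: SET max = 21): {count=63, max=21}
  after event 4 (t=22: SET count = 17): {count=17, max=21}
  after event 5 (t=26: INC count by 8): {count=25, max=21}
  after event 6 (t=28: SET max = 6): {count=25, max=6}

Answer: {count=25, max=6}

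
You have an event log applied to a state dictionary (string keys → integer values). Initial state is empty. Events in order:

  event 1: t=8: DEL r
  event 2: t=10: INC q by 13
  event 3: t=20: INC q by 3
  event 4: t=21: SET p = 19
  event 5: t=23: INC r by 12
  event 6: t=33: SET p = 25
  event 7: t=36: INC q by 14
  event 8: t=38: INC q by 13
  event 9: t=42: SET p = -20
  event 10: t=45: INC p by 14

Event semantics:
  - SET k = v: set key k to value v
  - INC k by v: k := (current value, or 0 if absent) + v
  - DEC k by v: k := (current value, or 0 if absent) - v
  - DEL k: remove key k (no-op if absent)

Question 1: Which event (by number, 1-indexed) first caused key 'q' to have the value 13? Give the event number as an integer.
Looking for first event where q becomes 13:
  event 2: q (absent) -> 13  <-- first match

Answer: 2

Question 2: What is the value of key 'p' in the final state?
Track key 'p' through all 10 events:
  event 1 (t=8: DEL r): p unchanged
  event 2 (t=10: INC q by 13): p unchanged
  event 3 (t=20: INC q by 3): p unchanged
  event 4 (t=21: SET p = 19): p (absent) -> 19
  event 5 (t=23: INC r by 12): p unchanged
  event 6 (t=33: SET p = 25): p 19 -> 25
  event 7 (t=36: INC q by 14): p unchanged
  event 8 (t=38: INC q by 13): p unchanged
  event 9 (t=42: SET p = -20): p 25 -> -20
  event 10 (t=45: INC p by 14): p -20 -> -6
Final: p = -6

Answer: -6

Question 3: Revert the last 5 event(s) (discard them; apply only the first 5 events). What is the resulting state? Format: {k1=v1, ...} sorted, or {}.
Keep first 5 events (discard last 5):
  after event 1 (t=8: DEL r): {}
  after event 2 (t=10: INC q by 13): {q=13}
  after event 3 (t=20: INC q by 3): {q=16}
  after event 4 (t=21: SET p = 19): {p=19, q=16}
  after event 5 (t=23: INC r by 12): {p=19, q=16, r=12}

Answer: {p=19, q=16, r=12}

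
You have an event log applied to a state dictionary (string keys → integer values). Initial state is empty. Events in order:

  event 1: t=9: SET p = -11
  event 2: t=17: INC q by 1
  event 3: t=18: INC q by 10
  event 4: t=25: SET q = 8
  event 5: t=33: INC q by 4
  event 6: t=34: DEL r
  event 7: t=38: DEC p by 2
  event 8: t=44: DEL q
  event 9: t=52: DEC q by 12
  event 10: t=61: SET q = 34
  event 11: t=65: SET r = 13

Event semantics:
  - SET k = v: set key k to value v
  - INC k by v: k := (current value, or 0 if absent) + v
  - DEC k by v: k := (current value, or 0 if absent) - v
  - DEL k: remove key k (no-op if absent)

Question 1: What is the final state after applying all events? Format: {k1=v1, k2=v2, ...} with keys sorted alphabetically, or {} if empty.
Answer: {p=-13, q=34, r=13}

Derivation:
  after event 1 (t=9: SET p = -11): {p=-11}
  after event 2 (t=17: INC q by 1): {p=-11, q=1}
  after event 3 (t=18: INC q by 10): {p=-11, q=11}
  after event 4 (t=25: SET q = 8): {p=-11, q=8}
  after event 5 (t=33: INC q by 4): {p=-11, q=12}
  after event 6 (t=34: DEL r): {p=-11, q=12}
  after event 7 (t=38: DEC p by 2): {p=-13, q=12}
  after event 8 (t=44: DEL q): {p=-13}
  after event 9 (t=52: DEC q by 12): {p=-13, q=-12}
  after event 10 (t=61: SET q = 34): {p=-13, q=34}
  after event 11 (t=65: SET r = 13): {p=-13, q=34, r=13}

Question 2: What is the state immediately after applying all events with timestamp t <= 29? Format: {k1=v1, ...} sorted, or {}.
Answer: {p=-11, q=8}

Derivation:
Apply events with t <= 29 (4 events):
  after event 1 (t=9: SET p = -11): {p=-11}
  after event 2 (t=17: INC q by 1): {p=-11, q=1}
  after event 3 (t=18: INC q by 10): {p=-11, q=11}
  after event 4 (t=25: SET q = 8): {p=-11, q=8}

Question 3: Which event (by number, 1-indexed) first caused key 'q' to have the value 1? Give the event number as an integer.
Answer: 2

Derivation:
Looking for first event where q becomes 1:
  event 2: q (absent) -> 1  <-- first match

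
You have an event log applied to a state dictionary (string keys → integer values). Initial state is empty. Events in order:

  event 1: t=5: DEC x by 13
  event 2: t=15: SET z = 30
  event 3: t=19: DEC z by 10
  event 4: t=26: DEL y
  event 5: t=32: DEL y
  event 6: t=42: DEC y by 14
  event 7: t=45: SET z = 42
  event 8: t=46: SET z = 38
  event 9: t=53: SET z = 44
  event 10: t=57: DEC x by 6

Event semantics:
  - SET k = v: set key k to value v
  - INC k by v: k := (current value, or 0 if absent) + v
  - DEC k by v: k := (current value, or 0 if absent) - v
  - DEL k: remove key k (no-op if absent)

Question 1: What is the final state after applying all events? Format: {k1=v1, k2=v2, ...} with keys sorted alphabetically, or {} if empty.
  after event 1 (t=5: DEC x by 13): {x=-13}
  after event 2 (t=15: SET z = 30): {x=-13, z=30}
  after event 3 (t=19: DEC z by 10): {x=-13, z=20}
  after event 4 (t=26: DEL y): {x=-13, z=20}
  after event 5 (t=32: DEL y): {x=-13, z=20}
  after event 6 (t=42: DEC y by 14): {x=-13, y=-14, z=20}
  after event 7 (t=45: SET z = 42): {x=-13, y=-14, z=42}
  after event 8 (t=46: SET z = 38): {x=-13, y=-14, z=38}
  after event 9 (t=53: SET z = 44): {x=-13, y=-14, z=44}
  after event 10 (t=57: DEC x by 6): {x=-19, y=-14, z=44}

Answer: {x=-19, y=-14, z=44}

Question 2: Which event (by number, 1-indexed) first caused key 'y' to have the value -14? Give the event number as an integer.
Answer: 6

Derivation:
Looking for first event where y becomes -14:
  event 6: y (absent) -> -14  <-- first match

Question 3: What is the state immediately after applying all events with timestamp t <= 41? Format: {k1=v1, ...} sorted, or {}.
Apply events with t <= 41 (5 events):
  after event 1 (t=5: DEC x by 13): {x=-13}
  after event 2 (t=15: SET z = 30): {x=-13, z=30}
  after event 3 (t=19: DEC z by 10): {x=-13, z=20}
  after event 4 (t=26: DEL y): {x=-13, z=20}
  after event 5 (t=32: DEL y): {x=-13, z=20}

Answer: {x=-13, z=20}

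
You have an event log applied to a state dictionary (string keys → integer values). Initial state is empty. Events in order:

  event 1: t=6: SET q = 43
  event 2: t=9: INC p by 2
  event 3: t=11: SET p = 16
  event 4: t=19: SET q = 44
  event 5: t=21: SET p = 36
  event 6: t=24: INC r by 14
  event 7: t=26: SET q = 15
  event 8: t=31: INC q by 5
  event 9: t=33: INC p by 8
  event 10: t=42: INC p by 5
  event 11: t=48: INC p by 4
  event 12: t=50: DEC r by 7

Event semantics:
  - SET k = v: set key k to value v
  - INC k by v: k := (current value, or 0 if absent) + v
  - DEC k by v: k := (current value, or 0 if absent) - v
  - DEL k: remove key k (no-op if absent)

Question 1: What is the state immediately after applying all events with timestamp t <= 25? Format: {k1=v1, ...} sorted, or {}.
Apply events with t <= 25 (6 events):
  after event 1 (t=6: SET q = 43): {q=43}
  after event 2 (t=9: INC p by 2): {p=2, q=43}
  after event 3 (t=11: SET p = 16): {p=16, q=43}
  after event 4 (t=19: SET q = 44): {p=16, q=44}
  after event 5 (t=21: SET p = 36): {p=36, q=44}
  after event 6 (t=24: INC r by 14): {p=36, q=44, r=14}

Answer: {p=36, q=44, r=14}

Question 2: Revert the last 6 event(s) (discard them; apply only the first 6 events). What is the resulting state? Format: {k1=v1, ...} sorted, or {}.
Keep first 6 events (discard last 6):
  after event 1 (t=6: SET q = 43): {q=43}
  after event 2 (t=9: INC p by 2): {p=2, q=43}
  after event 3 (t=11: SET p = 16): {p=16, q=43}
  after event 4 (t=19: SET q = 44): {p=16, q=44}
  after event 5 (t=21: SET p = 36): {p=36, q=44}
  after event 6 (t=24: INC r by 14): {p=36, q=44, r=14}

Answer: {p=36, q=44, r=14}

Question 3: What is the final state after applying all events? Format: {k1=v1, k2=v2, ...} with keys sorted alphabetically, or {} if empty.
Answer: {p=53, q=20, r=7}

Derivation:
  after event 1 (t=6: SET q = 43): {q=43}
  after event 2 (t=9: INC p by 2): {p=2, q=43}
  after event 3 (t=11: SET p = 16): {p=16, q=43}
  after event 4 (t=19: SET q = 44): {p=16, q=44}
  after event 5 (t=21: SET p = 36): {p=36, q=44}
  after event 6 (t=24: INC r by 14): {p=36, q=44, r=14}
  after event 7 (t=26: SET q = 15): {p=36, q=15, r=14}
  after event 8 (t=31: INC q by 5): {p=36, q=20, r=14}
  after event 9 (t=33: INC p by 8): {p=44, q=20, r=14}
  after event 10 (t=42: INC p by 5): {p=49, q=20, r=14}
  after event 11 (t=48: INC p by 4): {p=53, q=20, r=14}
  after event 12 (t=50: DEC r by 7): {p=53, q=20, r=7}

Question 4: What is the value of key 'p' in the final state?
Answer: 53

Derivation:
Track key 'p' through all 12 events:
  event 1 (t=6: SET q = 43): p unchanged
  event 2 (t=9: INC p by 2): p (absent) -> 2
  event 3 (t=11: SET p = 16): p 2 -> 16
  event 4 (t=19: SET q = 44): p unchanged
  event 5 (t=21: SET p = 36): p 16 -> 36
  event 6 (t=24: INC r by 14): p unchanged
  event 7 (t=26: SET q = 15): p unchanged
  event 8 (t=31: INC q by 5): p unchanged
  event 9 (t=33: INC p by 8): p 36 -> 44
  event 10 (t=42: INC p by 5): p 44 -> 49
  event 11 (t=48: INC p by 4): p 49 -> 53
  event 12 (t=50: DEC r by 7): p unchanged
Final: p = 53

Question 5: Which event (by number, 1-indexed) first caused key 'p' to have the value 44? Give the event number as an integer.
Answer: 9

Derivation:
Looking for first event where p becomes 44:
  event 2: p = 2
  event 3: p = 16
  event 4: p = 16
  event 5: p = 36
  event 6: p = 36
  event 7: p = 36
  event 8: p = 36
  event 9: p 36 -> 44  <-- first match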